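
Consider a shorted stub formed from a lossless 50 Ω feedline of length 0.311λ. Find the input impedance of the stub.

βl = 2π × 0.311 = 112°
tan(βl) = -2.48
For a shorted stub, Z_in = jZ_0·tan(βl)

Z_in ≈ −j124 Ω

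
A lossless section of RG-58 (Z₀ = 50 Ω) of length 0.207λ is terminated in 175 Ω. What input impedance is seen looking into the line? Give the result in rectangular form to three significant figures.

βl = 2π × 0.207 = 74.5°
tan(βl) = tan(74.5°) = 3.61
Z_in = Z_0·(Z_L + jZ_0·tanβl)/(Z_0 + jZ_L·tanβl)
     = 50·(175 + j181)/(50 + j632)

Z_in ≈ 15.3 − j12.6 Ω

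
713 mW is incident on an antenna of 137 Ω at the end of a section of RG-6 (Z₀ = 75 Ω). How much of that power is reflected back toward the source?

Γ = (137 − 75)/(137 + 75) = 0.292
|Γ|² = 0.0855
P_refl = |Γ|²·P_inc = 61 mW, P_del = (1 − |Γ|²)·P_inc = 652 mW

P_reflected ≈ 61 mW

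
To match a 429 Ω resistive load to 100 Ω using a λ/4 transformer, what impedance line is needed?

Z_qwt = √(Z_0·R_L) = √(100 × 429) = √42900

Z_qwt ≈ 207 Ω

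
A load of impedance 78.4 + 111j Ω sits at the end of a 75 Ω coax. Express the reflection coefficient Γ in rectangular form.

Γ = (Z_L − Z_0)/(Z_L + Z_0) = (3.4 + j111)/(153.4 + j111)

Γ ≈ 0.358 + j0.464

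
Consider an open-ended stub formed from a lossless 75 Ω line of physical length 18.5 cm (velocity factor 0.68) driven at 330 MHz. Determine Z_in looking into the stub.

λ = v/f = 0.68·c / 330 MHz = 0.618 m
βl = 2π·l/λ = 2π × 0.299 = 108°
tan(βl) = -3.13
For an open-ended stub, Z_in = −jZ_0·cot(βl) = −jZ_0/tan(βl)

Z_in ≈ +j24 Ω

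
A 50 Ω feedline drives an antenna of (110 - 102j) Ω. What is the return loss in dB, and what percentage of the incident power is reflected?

Γ = (60 − j102)/(160 − j102), |Γ| = 0.624
RL = −20·log₁₀(0.624) = 4.1 dB
P_refl/P_inc = |Γ|² = 0.389

RL ≈ 4.1 dB; 38.9% of incident power reflected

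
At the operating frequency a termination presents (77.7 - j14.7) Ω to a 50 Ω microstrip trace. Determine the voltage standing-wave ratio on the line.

Γ = (Z_L − Z_0)/(Z_L + Z_0) = (27.7 − j14.7)/(127.7 − j14.7)
|Γ| = 31.4/129 = 0.244
VSWR = (1 + |Γ|)/(1 − |Γ|) = 1.24/0.756

VSWR ≈ 1.65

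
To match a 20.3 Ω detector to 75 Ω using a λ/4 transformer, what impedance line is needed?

Z_qwt = √(Z_0·R_L) = √(75 × 20.3) = √1522

Z_qwt ≈ 39 Ω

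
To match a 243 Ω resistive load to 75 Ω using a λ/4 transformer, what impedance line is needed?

Z_qwt ≈ 135 Ω

Z_qwt = √(Z_0·R_L) = √(75 × 243) = √18220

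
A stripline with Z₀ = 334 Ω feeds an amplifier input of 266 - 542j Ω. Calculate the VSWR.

Γ = (Z_L − Z_0)/(Z_L + Z_0) = (-68 − j542)/(600 − j542)
|Γ| = 546/809 = 0.676
VSWR = (1 + |Γ|)/(1 − |Γ|) = 1.68/0.324

VSWR ≈ 5.16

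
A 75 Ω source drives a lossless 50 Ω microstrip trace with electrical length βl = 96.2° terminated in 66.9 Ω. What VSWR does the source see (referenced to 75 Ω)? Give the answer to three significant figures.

VSWR ≈ 2

tan(βl) = -9.21
Z_in = Z_0·(Z_L + jZ_0·tanβl)/(Z_0 + jZ_L·tanβl) = 37.6 + j2.38 Ω
Γ_s = (Z_in − Z_s)/(Z_in + Z_s) = (-37.4 + j2.38)/(113 + j2.38), |Γ_s| = 0.333
VSWR = (1 + |Γ_s|)/(1 − |Γ_s|)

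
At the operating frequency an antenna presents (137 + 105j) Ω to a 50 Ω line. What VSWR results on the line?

VSWR ≈ 4.49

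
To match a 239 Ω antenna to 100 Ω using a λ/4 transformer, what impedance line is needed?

Z_qwt ≈ 155 Ω

Z_qwt = √(Z_0·R_L) = √(100 × 239) = √23900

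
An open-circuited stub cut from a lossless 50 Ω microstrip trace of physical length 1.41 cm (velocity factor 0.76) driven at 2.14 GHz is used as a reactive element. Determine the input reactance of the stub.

X_in ≈ -45.6 Ω (capacitive)

λ = v/f = 0.76·c / 2.14 GHz = 0.107 m
βl = 2π·l/λ = 2π × 0.132 = 47.6°
tan(βl) = 1.1
For an open-circuited stub, Z_in = −jZ_0·cot(βl) = −jZ_0/tan(βl)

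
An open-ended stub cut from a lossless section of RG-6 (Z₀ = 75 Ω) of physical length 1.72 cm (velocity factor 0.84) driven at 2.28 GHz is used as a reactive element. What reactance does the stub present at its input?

X_in ≈ -50.5 Ω (capacitive)

λ = v/f = 0.84·c / 2.28 GHz = 0.111 m
βl = 2π·l/λ = 2π × 0.156 = 56°
tan(βl) = 1.48
For an open-ended stub, Z_in = −jZ_0·cot(βl) = −jZ_0/tan(βl)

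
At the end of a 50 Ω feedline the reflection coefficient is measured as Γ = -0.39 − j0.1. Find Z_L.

Z_L = Z_0·(1 + Γ)/(1 − Γ) = 50·(0.61 − j0.1)/(1.39 + j0.1)

Z_L ≈ 21.6 − j5.15 Ω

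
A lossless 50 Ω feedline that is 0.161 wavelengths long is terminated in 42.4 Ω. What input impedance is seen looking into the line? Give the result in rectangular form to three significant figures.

Z_in ≈ 53.1 + j7.91 Ω

βl = 2π × 0.161 = 58°
tan(βl) = tan(58°) = 1.6
Z_in = Z_0·(Z_L + jZ_0·tanβl)/(Z_0 + jZ_L·tanβl)
     = 50·(42.4 + j79.9)/(50 + j67.7)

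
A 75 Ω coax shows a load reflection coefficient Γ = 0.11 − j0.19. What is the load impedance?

Z_L = Z_0·(1 + Γ)/(1 − Γ) = 75·(1.11 − j0.19)/(0.89 + j0.19)

Z_L ≈ 86.2 − j34.4 Ω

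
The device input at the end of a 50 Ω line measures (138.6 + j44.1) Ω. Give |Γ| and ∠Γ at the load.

Γ ≈ 0.511 ∠ 13.3°

Γ = (Z_L − Z_0)/(Z_L + Z_0) = (88.6 + j44.1)/(188.6 + j44.1)
|Γ| = 99/194 = 0.511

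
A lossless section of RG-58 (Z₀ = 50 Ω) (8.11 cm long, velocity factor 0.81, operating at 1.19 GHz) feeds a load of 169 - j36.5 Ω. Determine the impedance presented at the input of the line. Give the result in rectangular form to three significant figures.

Z_in ≈ 39.6 + j59.3 Ω

λ = v/f = 0.81·c / 1.19 GHz = 0.204 m
βl = 2π·l/λ = 2π × 0.397 = 143°
tan(βl) = tan(143°) = -0.754
Z_in = Z_0·(Z_L + jZ_0·tanβl)/(Z_0 + jZ_L·tanβl)
     = 50·(169 − j74.2)/(22.5 − j127)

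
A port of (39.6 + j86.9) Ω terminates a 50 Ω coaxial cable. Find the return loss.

Γ = (-10.4 + j86.9)/(89.6 + j86.9), |Γ| = 0.701
RL = −20·log₁₀|Γ| = −20·log₁₀(0.701)

RL ≈ 3.08 dB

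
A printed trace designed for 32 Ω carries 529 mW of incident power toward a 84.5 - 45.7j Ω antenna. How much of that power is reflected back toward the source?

P_reflected ≈ 164 mW

|Γ| = |(52.5 − j45.7)/(116.5 − j45.7)| = 0.556
|Γ|² = 0.309
P_refl = |Γ|²·P_inc = 164 mW, P_del = (1 − |Γ|²)·P_inc = 365 mW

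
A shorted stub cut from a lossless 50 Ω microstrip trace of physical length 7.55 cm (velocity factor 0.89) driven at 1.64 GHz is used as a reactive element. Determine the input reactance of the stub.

X_in ≈ -11.6 Ω (capacitive)

λ = v/f = 0.89·c / 1.64 GHz = 0.163 m
βl = 2π·l/λ = 2π × 0.464 = 167°
tan(βl) = -0.232
For a shorted stub, Z_in = jZ_0·tan(βl)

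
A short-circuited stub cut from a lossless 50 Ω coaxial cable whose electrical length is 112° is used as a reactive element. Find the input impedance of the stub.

Z_in ≈ −j124 Ω

tan(βl) = -2.48
For a short-circuited stub, Z_in = jZ_0·tan(βl)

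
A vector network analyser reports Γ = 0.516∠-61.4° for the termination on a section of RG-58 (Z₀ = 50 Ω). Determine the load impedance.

Z_L ≈ 47.5 − j58.7 Ω

Z_L = Z_0·(1 + Γ)/(1 − Γ) = 50·(1.25 − j0.453)/(0.753 + j0.453)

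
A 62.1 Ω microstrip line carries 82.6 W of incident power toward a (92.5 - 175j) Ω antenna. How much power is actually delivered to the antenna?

P_delivered ≈ 34.8 W

|Γ| = |(30.4 − j175)/(154.6 − j175)| = 0.761
|Γ|² = 0.579
P_refl = |Γ|²·P_inc = 47.8 W, P_del = (1 − |Γ|²)·P_inc = 34.8 W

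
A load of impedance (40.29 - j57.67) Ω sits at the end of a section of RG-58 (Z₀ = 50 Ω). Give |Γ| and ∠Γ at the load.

Γ = (Z_L − Z_0)/(Z_L + Z_0) = (-9.71 − j57.67)/(90.29 − j57.67)
|Γ| = 58.5/107 = 0.546

Γ ≈ 0.546 ∠ -67°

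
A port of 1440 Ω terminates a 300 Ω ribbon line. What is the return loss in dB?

Γ = (1440 − 300)/(1440 + 300) = 0.655
RL = −20·log₁₀|Γ| = −20·log₁₀(0.655)

RL ≈ 3.67 dB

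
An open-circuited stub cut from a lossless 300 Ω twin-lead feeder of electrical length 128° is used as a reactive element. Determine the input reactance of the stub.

tan(βl) = -1.28
For an open-circuited stub, Z_in = −jZ_0·cot(βl) = −jZ_0/tan(βl)

X_in ≈ 234 Ω (inductive)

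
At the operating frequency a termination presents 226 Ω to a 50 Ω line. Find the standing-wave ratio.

For a purely resistive load, VSWR = R_L/Z_0 or Z_0/R_L (whichever > 1) = 226/50

VSWR ≈ 4.52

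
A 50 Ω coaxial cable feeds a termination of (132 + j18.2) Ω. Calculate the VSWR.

VSWR ≈ 2.7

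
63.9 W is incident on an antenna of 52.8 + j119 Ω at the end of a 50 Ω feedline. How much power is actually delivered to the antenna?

|Γ| = |(2.8 + j119)/(102.8 + j119)| = 0.757
|Γ|² = 0.573
P_refl = |Γ|²·P_inc = 36.6 W, P_del = (1 − |Γ|²)·P_inc = 27.3 W

P_delivered ≈ 27.3 W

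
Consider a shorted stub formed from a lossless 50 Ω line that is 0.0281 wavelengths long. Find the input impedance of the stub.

βl = 2π × 0.0281 = 10.1°
tan(βl) = 0.178
For a shorted stub, Z_in = jZ_0·tan(βl)

Z_in ≈ +j8.92 Ω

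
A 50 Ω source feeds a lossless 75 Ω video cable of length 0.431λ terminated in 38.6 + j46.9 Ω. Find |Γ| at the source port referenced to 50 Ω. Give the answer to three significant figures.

βl = 2π × 0.431 = 155°
tan(βl) = -0.463
Z_in = Z_0·(Z_L + jZ_0·tanβl)/(Z_0 + jZ_L·tanβl) = 27.3 + j14.5 Ω
Γ_s = (Z_in − Z_s)/(Z_in + Z_s) = (-22.7 + j14.5)/(77.3 + j14.5), |Γ_s| = 0.343

|Γ| ≈ 0.343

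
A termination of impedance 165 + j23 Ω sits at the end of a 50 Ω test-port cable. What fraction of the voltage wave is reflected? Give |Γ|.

|Γ| ≈ 0.542

Γ = (Z_L − Z_0)/(Z_L + Z_0) = (115 + j23)/(215 + j23)
|Γ| = 117/216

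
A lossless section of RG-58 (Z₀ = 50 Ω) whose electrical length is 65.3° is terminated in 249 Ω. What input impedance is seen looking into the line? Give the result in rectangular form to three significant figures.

tan(βl) = tan(65.3°) = 2.17
Z_in = Z_0·(Z_L + jZ_0·tanβl)/(Z_0 + jZ_L·tanβl)
     = 50·(249 + j109)/(50 + j541)

Z_in ≈ 12.1 − j21.9 Ω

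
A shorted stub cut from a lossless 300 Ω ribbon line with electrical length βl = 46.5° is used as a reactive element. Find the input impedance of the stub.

tan(βl) = 1.05
For a shorted stub, Z_in = jZ_0·tan(βl)

Z_in ≈ +j316 Ω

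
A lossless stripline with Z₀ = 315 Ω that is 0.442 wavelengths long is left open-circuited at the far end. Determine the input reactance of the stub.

βl = 2π × 0.442 = 159°
tan(βl) = -0.381
For an open-circuited stub, Z_in = −jZ_0·cot(βl) = −jZ_0/tan(βl)

X_in ≈ 826 Ω (inductive)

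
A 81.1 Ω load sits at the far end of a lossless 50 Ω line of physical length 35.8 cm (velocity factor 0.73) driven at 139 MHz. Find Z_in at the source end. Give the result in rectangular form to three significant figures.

λ = v/f = 0.73·c / 139 MHz = 1.58 m
βl = 2π·l/λ = 2π × 0.227 = 81.8°
tan(βl) = tan(81.8°) = 6.94
Z_in = Z_0·(Z_L + jZ_0·tanβl)/(Z_0 + jZ_L·tanβl)
     = 50·(81.1 + j347)/(50 + j563)

Z_in ≈ 31.2 − j4.43 Ω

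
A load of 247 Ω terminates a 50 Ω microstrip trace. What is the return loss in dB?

Γ = (247 − 50)/(247 + 50) = 0.663
RL = −20·log₁₀|Γ| = −20·log₁₀(0.663)

RL ≈ 3.57 dB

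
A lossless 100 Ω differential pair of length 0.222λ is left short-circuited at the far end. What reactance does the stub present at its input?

βl = 2π × 0.222 = 79.9°
tan(βl) = 5.63
For a short-circuited stub, Z_in = jZ_0·tan(βl)

X_in ≈ 563 Ω (inductive)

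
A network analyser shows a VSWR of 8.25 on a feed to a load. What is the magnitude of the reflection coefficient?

|Γ| ≈ 0.784

|Γ| = (S − 1)/(S + 1) = (8.25 − 1)/(8.25 + 1) = 7.25/9.25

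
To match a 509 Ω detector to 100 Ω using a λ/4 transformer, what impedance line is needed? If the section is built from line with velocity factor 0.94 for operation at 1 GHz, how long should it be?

Z_qwt ≈ 226 Ω; length ≈ 7.05 cm

Z_qwt = √(Z_0·R_L) = √(100 × 509) = √50900
λ = 0.94·c/f = 0.282 m, so l = λ/4 = 0.0705 m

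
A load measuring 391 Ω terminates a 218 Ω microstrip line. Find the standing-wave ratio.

VSWR ≈ 1.79

For a purely resistive load, VSWR = R_L/Z_0 or Z_0/R_L (whichever > 1) = 391/218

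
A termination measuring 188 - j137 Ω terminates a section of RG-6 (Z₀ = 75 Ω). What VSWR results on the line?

VSWR ≈ 3.99

Γ = (Z_L − Z_0)/(Z_L + Z_0) = (113 − j137)/(263 − j137)
|Γ| = 178/297 = 0.599
VSWR = (1 + |Γ|)/(1 − |Γ|) = 1.6/0.401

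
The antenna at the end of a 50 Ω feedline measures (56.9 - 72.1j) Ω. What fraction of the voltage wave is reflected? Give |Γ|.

Γ = (Z_L − Z_0)/(Z_L + Z_0) = (6.9 − j72.1)/(106.9 − j72.1)
|Γ| = 72.4/129

|Γ| ≈ 0.562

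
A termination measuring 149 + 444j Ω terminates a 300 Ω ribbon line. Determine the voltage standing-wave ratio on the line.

Γ = (Z_L − Z_0)/(Z_L + Z_0) = (-151 + j444)/(449 + j444)
|Γ| = 469/631 = 0.743
VSWR = (1 + |Γ|)/(1 − |Γ|) = 1.74/0.257

VSWR ≈ 6.77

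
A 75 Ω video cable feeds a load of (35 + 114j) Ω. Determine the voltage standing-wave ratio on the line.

VSWR ≈ 7.43

Γ = (Z_L − Z_0)/(Z_L + Z_0) = (-40 + j114)/(110 + j114)
|Γ| = 121/158 = 0.763
VSWR = (1 + |Γ|)/(1 − |Γ|) = 1.76/0.237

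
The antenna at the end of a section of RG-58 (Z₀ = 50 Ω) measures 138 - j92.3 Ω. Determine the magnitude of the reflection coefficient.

Γ = (Z_L − Z_0)/(Z_L + Z_0) = (88 − j92.3)/(188 − j92.3)
|Γ| = 128/209

|Γ| ≈ 0.609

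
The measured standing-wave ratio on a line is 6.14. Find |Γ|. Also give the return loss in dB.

|Γ| ≈ 0.72; return loss ≈ 2.85 dB

|Γ| = (S − 1)/(S + 1) = (6.14 − 1)/(6.14 + 1) = 5.14/7.14
RL = −20·log₁₀|Γ| = −20·log₁₀(0.72)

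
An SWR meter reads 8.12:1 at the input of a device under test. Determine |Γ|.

|Γ| = (S − 1)/(S + 1) = (8.12 − 1)/(8.12 + 1) = 7.12/9.12

|Γ| ≈ 0.781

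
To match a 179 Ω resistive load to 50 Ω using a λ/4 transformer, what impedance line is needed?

Z_qwt ≈ 94.6 Ω

Z_qwt = √(Z_0·R_L) = √(50 × 179) = √8950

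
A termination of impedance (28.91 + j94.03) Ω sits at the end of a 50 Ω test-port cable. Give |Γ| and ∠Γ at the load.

Γ = (Z_L − Z_0)/(Z_L + Z_0) = (-21.09 + j94.03)/(78.91 + j94.03)
|Γ| = 96.4/123 = 0.785

Γ ≈ 0.785 ∠ 52.6°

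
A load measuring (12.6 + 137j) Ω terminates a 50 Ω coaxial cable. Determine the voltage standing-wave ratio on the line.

Γ = (Z_L − Z_0)/(Z_L + Z_0) = (-37.4 + j137)/(62.6 + j137)
|Γ| = 142/151 = 0.943
VSWR = (1 + |Γ|)/(1 − |Γ|) = 1.94/0.0572

VSWR ≈ 34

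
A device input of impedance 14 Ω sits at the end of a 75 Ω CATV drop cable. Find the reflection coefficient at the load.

Γ = -0.685

Γ = (Z_L − Z_0)/(Z_L + Z_0) = (14 − 75)/(14 + 75) = -61/89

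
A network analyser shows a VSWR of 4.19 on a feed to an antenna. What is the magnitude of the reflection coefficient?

|Γ| ≈ 0.615

|Γ| = (S − 1)/(S + 1) = (4.19 − 1)/(4.19 + 1) = 3.19/5.19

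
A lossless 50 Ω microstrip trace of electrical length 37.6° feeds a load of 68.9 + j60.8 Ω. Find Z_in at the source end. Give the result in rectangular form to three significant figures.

tan(βl) = tan(37.6°) = 0.77
Z_in = Z_0·(Z_L + jZ_0·tanβl)/(Z_0 + jZ_L·tanβl)
     = 50·(68.9 + j99.3)/(3.18 + j53.1)

Z_in ≈ 97.1 − j59.1 Ω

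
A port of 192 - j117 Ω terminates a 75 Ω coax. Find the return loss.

RL ≈ 4.92 dB

Γ = (117 − j117)/(267 − j117), |Γ| = 0.568
RL = −20·log₁₀|Γ| = −20·log₁₀(0.568)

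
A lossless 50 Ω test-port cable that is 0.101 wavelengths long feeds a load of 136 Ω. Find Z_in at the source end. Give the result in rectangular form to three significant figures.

Z_in ≈ 41.9 − j47 Ω

βl = 2π × 0.101 = 36.4°
tan(βl) = tan(36.4°) = 0.736
Z_in = Z_0·(Z_L + jZ_0·tanβl)/(Z_0 + jZ_L·tanβl)
     = 50·(136 + j36.8)/(50 + j100)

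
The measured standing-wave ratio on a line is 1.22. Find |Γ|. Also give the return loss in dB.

|Γ| ≈ 0.0991; return loss ≈ 20.1 dB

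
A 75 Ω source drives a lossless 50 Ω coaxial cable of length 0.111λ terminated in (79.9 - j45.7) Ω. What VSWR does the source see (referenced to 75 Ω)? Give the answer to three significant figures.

βl = 2π × 0.111 = 40°
tan(βl) = 0.838
Z_in = Z_0·(Z_L + jZ_0·tanβl)/(Z_0 + jZ_L·tanβl) = 27.7 − j23.2 Ω
Γ_s = (Z_in − Z_s)/(Z_in + Z_s) = (-47.3 − j23.2)/(103 − j23.2), |Γ_s| = 0.5
VSWR = (1 + |Γ_s|)/(1 − |Γ_s|)

VSWR ≈ 3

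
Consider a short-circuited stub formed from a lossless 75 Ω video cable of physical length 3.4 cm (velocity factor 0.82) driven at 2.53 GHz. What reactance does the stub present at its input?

λ = v/f = 0.82·c / 2.53 GHz = 0.0972 m
βl = 2π·l/λ = 2π × 0.35 = 126°
tan(βl) = -1.38
For a short-circuited stub, Z_in = jZ_0·tan(βl)

X_in ≈ -104 Ω (capacitive)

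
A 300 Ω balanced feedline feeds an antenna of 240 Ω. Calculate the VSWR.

For a purely resistive load, VSWR = R_L/Z_0 or Z_0/R_L (whichever > 1) = 300/240

VSWR ≈ 1.25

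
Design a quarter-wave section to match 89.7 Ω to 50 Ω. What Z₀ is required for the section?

Z_qwt = √(Z_0·R_L) = √(50 × 89.7) = √4485

Z_qwt ≈ 67 Ω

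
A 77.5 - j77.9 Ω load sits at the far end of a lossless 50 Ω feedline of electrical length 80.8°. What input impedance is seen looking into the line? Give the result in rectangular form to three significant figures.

tan(βl) = tan(80.8°) = 6.17
Z_in = Z_0·(Z_L + jZ_0·tanβl)/(Z_0 + jZ_L·tanβl)
     = 50·(77.5 + j231)/(531 + j478)

Z_in ≈ 14.8 + j8.36 Ω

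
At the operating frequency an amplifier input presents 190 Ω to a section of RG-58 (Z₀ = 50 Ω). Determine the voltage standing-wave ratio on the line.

Γ = (190 − 50)/(190 + 50) = 0.583
VSWR = (1 + 0.583)/(1 − 0.583)

VSWR ≈ 3.8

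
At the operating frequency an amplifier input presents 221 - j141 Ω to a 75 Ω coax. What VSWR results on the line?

VSWR ≈ 4.25

Γ = (Z_L − Z_0)/(Z_L + Z_0) = (146 − j141)/(296 − j141)
|Γ| = 203/328 = 0.619
VSWR = (1 + |Γ|)/(1 − |Γ|) = 1.62/0.381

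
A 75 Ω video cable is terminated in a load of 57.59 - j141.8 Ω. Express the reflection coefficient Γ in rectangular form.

Γ = (Z_L − Z_0)/(Z_L + Z_0) = (-17.41 − j141.8)/(132.6 − j141.8)

Γ ≈ 0.472 − j0.564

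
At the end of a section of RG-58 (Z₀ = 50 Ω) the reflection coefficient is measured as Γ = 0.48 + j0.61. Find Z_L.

Z_L ≈ 30.9 + j94.9 Ω

Z_L = Z_0·(1 + Γ)/(1 − Γ) = 50·(1.48 + j0.61)/(0.52 − j0.61)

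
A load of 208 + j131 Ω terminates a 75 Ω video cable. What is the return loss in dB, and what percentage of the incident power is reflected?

Γ = (133 + j131)/(283 + j131), |Γ| = 0.599
RL = −20·log₁₀(0.599) = 4.46 dB
P_refl/P_inc = |Γ|² = 0.358

RL ≈ 4.46 dB; 35.8% of incident power reflected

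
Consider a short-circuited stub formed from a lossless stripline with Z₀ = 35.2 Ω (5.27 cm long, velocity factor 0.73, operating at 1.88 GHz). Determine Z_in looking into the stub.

Z_in ≈ −j10.9 Ω

λ = v/f = 0.73·c / 1.88 GHz = 0.116 m
βl = 2π·l/λ = 2π × 0.452 = 163°
tan(βl) = -0.308
For a short-circuited stub, Z_in = jZ_0·tan(βl)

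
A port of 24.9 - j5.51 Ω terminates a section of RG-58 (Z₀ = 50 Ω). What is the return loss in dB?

RL ≈ 9.32 dB

Γ = (-25.1 − j5.51)/(74.9 − j5.51), |Γ| = 0.342
RL = −20·log₁₀|Γ| = −20·log₁₀(0.342)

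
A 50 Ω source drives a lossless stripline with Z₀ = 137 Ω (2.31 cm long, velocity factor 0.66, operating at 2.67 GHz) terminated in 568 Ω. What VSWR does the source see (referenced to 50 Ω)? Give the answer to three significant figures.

λ = v/f = 0.66·c / 2.67 GHz = 0.0742 m
βl = 2π·l/λ = 2π × 0.311 = 112°
tan(βl) = -2.46
Z_in = Z_0·(Z_L + jZ_0·tanβl)/(Z_0 + jZ_L·tanβl) = 38.1 + j52 Ω
Γ_s = (Z_in − Z_s)/(Z_in + Z_s) = (-11.9 + j52)/(88.1 + j52), |Γ_s| = 0.521
VSWR = (1 + |Γ_s|)/(1 − |Γ_s|)

VSWR ≈ 3.18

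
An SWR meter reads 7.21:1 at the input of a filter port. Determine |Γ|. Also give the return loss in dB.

|Γ| ≈ 0.756; return loss ≈ 2.43 dB

|Γ| = (S − 1)/(S + 1) = (7.21 − 1)/(7.21 + 1) = 6.21/8.21
RL = −20·log₁₀|Γ| = −20·log₁₀(0.756)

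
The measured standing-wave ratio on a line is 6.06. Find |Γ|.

|Γ| ≈ 0.717

|Γ| = (S − 1)/(S + 1) = (6.06 − 1)/(6.06 + 1) = 5.06/7.06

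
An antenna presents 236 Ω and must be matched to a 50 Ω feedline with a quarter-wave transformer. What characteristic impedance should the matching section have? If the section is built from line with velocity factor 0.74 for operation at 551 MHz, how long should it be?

Z_qwt ≈ 109 Ω; length ≈ 10.1 cm

Z_qwt = √(Z_0·R_L) = √(50 × 236) = √11800
λ = 0.74·c/f = 0.403 m, so l = λ/4 = 0.101 m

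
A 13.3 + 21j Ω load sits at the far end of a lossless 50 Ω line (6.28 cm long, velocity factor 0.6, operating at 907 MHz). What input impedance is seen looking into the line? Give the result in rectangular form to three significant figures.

λ = v/f = 0.6·c / 907 MHz = 0.198 m
βl = 2π·l/λ = 2π × 0.316 = 114°
tan(βl) = tan(114°) = -2.25
Z_in = Z_0·(Z_L + jZ_0·tanβl)/(Z_0 + jZ_L·tanβl)
     = 50·(13.3 − j91.7)/(97.3 − j30)

Z_in ≈ 19.5 − j41.1 Ω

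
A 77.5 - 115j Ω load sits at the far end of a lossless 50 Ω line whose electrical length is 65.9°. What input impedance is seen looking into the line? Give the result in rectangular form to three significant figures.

tan(βl) = tan(65.9°) = 2.24
Z_in = Z_0·(Z_L + jZ_0·tanβl)/(Z_0 + jZ_L·tanβl)
     = 50·(77.5 − j3.22)/(307 + j173)

Z_in ≈ 9.35 − j5.8 Ω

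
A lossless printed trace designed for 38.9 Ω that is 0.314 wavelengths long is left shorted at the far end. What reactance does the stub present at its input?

X_in ≈ -91.5 Ω (capacitive)

βl = 2π × 0.314 = 113°
tan(βl) = -2.35
For a shorted stub, Z_in = jZ_0·tan(βl)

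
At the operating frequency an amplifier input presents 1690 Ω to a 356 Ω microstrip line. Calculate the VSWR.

VSWR ≈ 4.75

Γ = (1690 − 356)/(1690 + 356) = 0.652
VSWR = (1 + 0.652)/(1 − 0.652)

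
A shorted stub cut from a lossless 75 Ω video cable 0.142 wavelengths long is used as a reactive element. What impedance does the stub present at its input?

Z_in ≈ +j93 Ω

βl = 2π × 0.142 = 51.1°
tan(βl) = 1.24
For a shorted stub, Z_in = jZ_0·tan(βl)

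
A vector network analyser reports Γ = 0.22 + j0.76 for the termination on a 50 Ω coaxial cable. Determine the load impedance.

Z_L ≈ 15.8 + j64.1 Ω

Z_L = Z_0·(1 + Γ)/(1 − Γ) = 50·(1.22 + j0.76)/(0.78 − j0.76)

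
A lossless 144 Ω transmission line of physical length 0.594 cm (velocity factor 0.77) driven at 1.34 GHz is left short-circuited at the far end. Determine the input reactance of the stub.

X_in ≈ 31.7 Ω (inductive)

λ = v/f = 0.77·c / 1.34 GHz = 0.172 m
βl = 2π·l/λ = 2π × 0.0345 = 12.4°
tan(βl) = 0.22
For a short-circuited stub, Z_in = jZ_0·tan(βl)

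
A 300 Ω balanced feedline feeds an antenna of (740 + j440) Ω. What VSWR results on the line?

Γ = (Z_L − Z_0)/(Z_L + Z_0) = (440 + j440)/(1040 + j440)
|Γ| = 622/1130 = 0.551
VSWR = (1 + |Γ|)/(1 − |Γ|) = 1.55/0.449

VSWR ≈ 3.45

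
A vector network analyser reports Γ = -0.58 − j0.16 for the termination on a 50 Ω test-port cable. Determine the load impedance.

Z_L ≈ 12.6 − j6.34 Ω

Z_L = Z_0·(1 + Γ)/(1 − Γ) = 50·(0.42 − j0.16)/(1.58 + j0.16)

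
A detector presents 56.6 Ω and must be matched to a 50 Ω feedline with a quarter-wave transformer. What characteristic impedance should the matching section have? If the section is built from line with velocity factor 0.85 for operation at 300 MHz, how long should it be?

Z_qwt = √(Z_0·R_L) = √(50 × 56.6) = √2830
λ = 0.85·c/f = 0.85 m, so l = λ/4 = 0.212 m

Z_qwt ≈ 53.2 Ω; length ≈ 21.2 cm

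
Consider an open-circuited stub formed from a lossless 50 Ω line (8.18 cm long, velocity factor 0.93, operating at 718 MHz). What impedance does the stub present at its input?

Z_in ≈ −j12.7 Ω

λ = v/f = 0.93·c / 718 MHz = 0.389 m
βl = 2π·l/λ = 2π × 0.211 = 75.8°
tan(βl) = 3.95
For an open-circuited stub, Z_in = −jZ_0·cot(βl) = −jZ_0/tan(βl)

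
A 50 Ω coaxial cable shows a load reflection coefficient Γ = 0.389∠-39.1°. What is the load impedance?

Z_L = Z_0·(1 + Γ)/(1 − Γ) = 50·(1.3 − j0.245)/(0.698 + j0.245)

Z_L ≈ 77.5 − j44.8 Ω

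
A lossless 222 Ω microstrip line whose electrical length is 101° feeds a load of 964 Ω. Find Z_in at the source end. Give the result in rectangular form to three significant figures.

Z_in ≈ 53 + j40.8 Ω

tan(βl) = tan(101°) = -5.14
Z_in = Z_0·(Z_L + jZ_0·tanβl)/(Z_0 + jZ_L·tanβl)
     = 222·(964 − j1140)/(222 − j4960)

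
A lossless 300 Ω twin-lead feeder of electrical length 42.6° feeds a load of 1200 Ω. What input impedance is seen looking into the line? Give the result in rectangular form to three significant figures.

tan(βl) = tan(42.6°) = 0.92
Z_in = Z_0·(Z_L + jZ_0·tanβl)/(Z_0 + jZ_L·tanβl)
     = 300·(1200 + j276)/(300 + j1100)

Z_in ≈ 152 − j285 Ω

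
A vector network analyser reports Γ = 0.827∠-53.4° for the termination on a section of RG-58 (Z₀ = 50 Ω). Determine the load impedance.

Z_L = Z_0·(1 + Γ)/(1 − Γ) = 50·(1.49 − j0.664)/(0.507 + j0.664)

Z_L ≈ 22.6 − j95.1 Ω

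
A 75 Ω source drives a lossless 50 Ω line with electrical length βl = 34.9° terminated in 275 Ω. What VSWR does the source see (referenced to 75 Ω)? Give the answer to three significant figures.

VSWR ≈ 5.2

tan(βl) = 0.698
Z_in = Z_0·(Z_L + jZ_0·tanβl)/(Z_0 + jZ_L·tanβl) = 26 − j64.9 Ω
Γ_s = (Z_in − Z_s)/(Z_in + Z_s) = (-49 − j64.9)/(101 − j64.9), |Γ_s| = 0.677
VSWR = (1 + |Γ_s|)/(1 − |Γ_s|)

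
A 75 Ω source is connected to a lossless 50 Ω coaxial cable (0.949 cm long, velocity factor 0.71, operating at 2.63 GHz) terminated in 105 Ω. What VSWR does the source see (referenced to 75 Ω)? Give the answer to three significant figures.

λ = v/f = 0.71·c / 2.63 GHz = 0.081 m
βl = 2π·l/λ = 2π × 0.117 = 42.2°
tan(βl) = 0.906
Z_in = Z_0·(Z_L + jZ_0·tanβl)/(Z_0 + jZ_L·tanβl) = 41.4 − j33.4 Ω
Γ_s = (Z_in − Z_s)/(Z_in + Z_s) = (-33.6 − j33.4)/(116 − j33.4), |Γ_s| = 0.392
VSWR = (1 + |Γ_s|)/(1 − |Γ_s|)

VSWR ≈ 2.29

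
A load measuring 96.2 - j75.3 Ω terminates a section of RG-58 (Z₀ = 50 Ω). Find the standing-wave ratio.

Γ = (Z_L − Z_0)/(Z_L + Z_0) = (46.2 − j75.3)/(146.2 − j75.3)
|Γ| = 88.3/164 = 0.537
VSWR = (1 + |Γ|)/(1 − |Γ|) = 1.54/0.463

VSWR ≈ 3.32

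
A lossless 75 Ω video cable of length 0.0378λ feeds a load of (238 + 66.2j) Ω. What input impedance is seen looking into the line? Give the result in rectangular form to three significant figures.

βl = 2π × 0.0378 = 13.6°
tan(βl) = tan(13.6°) = 0.242
Z_in = Z_0·(Z_L + jZ_0·tanβl)/(Z_0 + jZ_L·tanβl)
     = 75·(238 + j84.4)/(59 + j57.6)

Z_in ≈ 208 − j96.4 Ω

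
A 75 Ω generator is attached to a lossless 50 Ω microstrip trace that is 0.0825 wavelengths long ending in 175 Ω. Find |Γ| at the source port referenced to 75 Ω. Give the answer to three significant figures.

βl = 2π × 0.0825 = 29.7°
tan(βl) = 0.57
Z_in = Z_0·(Z_L + jZ_0·tanβl)/(Z_0 + jZ_L·tanβl) = 46.5 − j64.4 Ω
Γ_s = (Z_in − Z_s)/(Z_in + Z_s) = (-28.5 − j64.4)/(122 − j64.4), |Γ_s| = 0.512

|Γ| ≈ 0.512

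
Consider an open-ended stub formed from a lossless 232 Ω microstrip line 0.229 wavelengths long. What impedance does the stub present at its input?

Z_in ≈ −j30.8 Ω

βl = 2π × 0.229 = 82.4°
tan(βl) = 7.53
For an open-ended stub, Z_in = −jZ_0·cot(βl) = −jZ_0/tan(βl)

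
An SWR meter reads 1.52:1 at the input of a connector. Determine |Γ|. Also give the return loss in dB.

|Γ| ≈ 0.206; return loss ≈ 13.7 dB

|Γ| = (S − 1)/(S + 1) = (1.52 − 1)/(1.52 + 1) = 0.52/2.52
RL = −20·log₁₀|Γ| = −20·log₁₀(0.206)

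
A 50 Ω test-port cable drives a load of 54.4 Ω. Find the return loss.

RL ≈ 27.5 dB

Γ = (54.4 − 50)/(54.4 + 50) = 0.0421
RL = −20·log₁₀|Γ| = −20·log₁₀(0.0421)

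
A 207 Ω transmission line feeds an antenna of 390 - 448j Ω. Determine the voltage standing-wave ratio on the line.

VSWR ≈ 4.69

Γ = (Z_L − Z_0)/(Z_L + Z_0) = (183 − j448)/(597 − j448)
|Γ| = 484/746 = 0.648
VSWR = (1 + |Γ|)/(1 − |Γ|) = 1.65/0.352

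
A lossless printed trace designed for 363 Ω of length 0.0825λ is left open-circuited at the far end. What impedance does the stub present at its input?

βl = 2π × 0.0825 = 29.7°
tan(βl) = 0.57
For an open-circuited stub, Z_in = −jZ_0·cot(βl) = −jZ_0/tan(βl)

Z_in ≈ −j636 Ω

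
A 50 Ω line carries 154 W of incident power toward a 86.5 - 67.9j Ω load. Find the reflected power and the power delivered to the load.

|Γ| = |(36.5 − j67.9)/(136.5 − j67.9)| = 0.506
|Γ|² = 0.256
P_refl = |Γ|²·P_inc = 39.4 W, P_del = (1 − |Γ|²)·P_inc = 115 W

P_reflected ≈ 39.4 W; P_delivered ≈ 115 W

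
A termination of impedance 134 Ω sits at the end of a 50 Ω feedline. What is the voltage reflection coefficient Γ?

Γ = 0.457

Γ = (Z_L − Z_0)/(Z_L + Z_0) = (134 − 50)/(134 + 50) = 84/184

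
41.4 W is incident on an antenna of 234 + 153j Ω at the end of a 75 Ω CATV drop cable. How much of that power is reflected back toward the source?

|Γ| = |(159 + j153)/(309 + j153)| = 0.64
|Γ|² = 0.41
P_refl = |Γ|²·P_inc = 17 W, P_del = (1 − |Γ|²)·P_inc = 24.4 W

P_reflected ≈ 17 W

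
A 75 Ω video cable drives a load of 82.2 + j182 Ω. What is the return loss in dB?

Γ = (7.2 + j182)/(157.2 + j182), |Γ| = 0.757
RL = −20·log₁₀|Γ| = −20·log₁₀(0.757)

RL ≈ 2.41 dB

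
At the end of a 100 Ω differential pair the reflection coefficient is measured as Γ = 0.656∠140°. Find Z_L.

Z_L = Z_0·(1 + Γ)/(1 − Γ) = 100·(0.497 + j0.422)/(1.5 − j0.422)

Z_L ≈ 23.4 + j34.6 Ω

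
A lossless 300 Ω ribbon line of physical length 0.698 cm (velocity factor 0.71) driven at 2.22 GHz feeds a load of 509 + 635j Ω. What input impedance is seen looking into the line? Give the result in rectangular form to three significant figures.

λ = v/f = 0.71·c / 2.22 GHz = 0.0959 m
βl = 2π·l/λ = 2π × 0.0727 = 26.2°
tan(βl) = tan(26.2°) = 0.492
Z_in = Z_0·(Z_L + jZ_0·tanβl)/(Z_0 + jZ_L·tanβl)
     = 300·(509 + j783)/(-12.3 + j250)

Z_in ≈ 906 − j655 Ω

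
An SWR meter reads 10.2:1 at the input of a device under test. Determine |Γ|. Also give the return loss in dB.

|Γ| = (S − 1)/(S + 1) = (10.2 − 1)/(10.2 + 1) = 9.2/11.2
RL = −20·log₁₀|Γ| = −20·log₁₀(0.821)

|Γ| ≈ 0.821; return loss ≈ 1.71 dB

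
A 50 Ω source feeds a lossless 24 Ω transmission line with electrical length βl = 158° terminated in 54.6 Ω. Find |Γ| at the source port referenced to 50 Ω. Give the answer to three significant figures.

|Γ| ≈ 0.308

tan(βl) = -0.404
Z_in = Z_0·(Z_L + jZ_0·tanβl)/(Z_0 + jZ_L·tanβl) = 34.4 + j21.9 Ω
Γ_s = (Z_in − Z_s)/(Z_in + Z_s) = (-15.6 + j21.9)/(84.4 + j21.9), |Γ_s| = 0.308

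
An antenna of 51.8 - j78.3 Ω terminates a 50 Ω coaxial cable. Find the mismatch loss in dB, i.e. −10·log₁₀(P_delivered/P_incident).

mismatch loss ≈ 2.02 dB

Γ = (1.8 − j78.3)/(101.8 − j78.3), |Γ| = 0.61
|Γ|² = 0.372, so P_del/P_inc = 1 − |Γ|² = 0.628
ML = −10·log₁₀(1 − |Γ|²)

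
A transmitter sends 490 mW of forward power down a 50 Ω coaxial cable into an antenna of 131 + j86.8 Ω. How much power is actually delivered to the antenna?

|Γ| = |(81 + j86.8)/(181 + j86.8)| = 0.591
|Γ|² = 0.35
P_refl = |Γ|²·P_inc = 171 mW, P_del = (1 − |Γ|²)·P_inc = 319 mW

P_delivered ≈ 319 mW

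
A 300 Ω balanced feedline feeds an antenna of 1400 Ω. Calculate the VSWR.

Γ = (1400 − 300)/(1400 + 300) = 0.647
VSWR = (1 + 0.647)/(1 − 0.647)

VSWR ≈ 4.67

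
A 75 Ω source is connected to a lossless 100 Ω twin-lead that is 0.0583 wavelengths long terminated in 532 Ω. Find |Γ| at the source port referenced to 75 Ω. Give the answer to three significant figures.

|Γ| ≈ 0.74

βl = 2π × 0.0583 = 21°
tan(βl) = 0.384
Z_in = Z_0·(Z_L + jZ_0·tanβl)/(Z_0 + jZ_L·tanβl) = 118 − j203 Ω
Γ_s = (Z_in − Z_s)/(Z_in + Z_s) = (43.2 − j203)/(193 − j203), |Γ_s| = 0.74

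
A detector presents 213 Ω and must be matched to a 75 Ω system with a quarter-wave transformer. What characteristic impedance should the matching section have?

Z_qwt = √(Z_0·R_L) = √(75 × 213) = √15980

Z_qwt ≈ 126 Ω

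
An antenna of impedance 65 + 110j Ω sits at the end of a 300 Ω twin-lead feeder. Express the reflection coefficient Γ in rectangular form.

Γ ≈ -0.507 + j0.454

Γ = (Z_L − Z_0)/(Z_L + Z_0) = (-235 + j110)/(365 + j110)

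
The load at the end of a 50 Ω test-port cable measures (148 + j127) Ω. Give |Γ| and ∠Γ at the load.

Γ = (Z_L − Z_0)/(Z_L + Z_0) = (98 + j127)/(198 + j127)
|Γ| = 160/235 = 0.682

Γ ≈ 0.682 ∠ 19.7°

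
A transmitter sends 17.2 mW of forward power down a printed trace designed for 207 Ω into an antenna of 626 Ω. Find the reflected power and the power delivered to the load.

Γ = (626 − 207)/(626 + 207) = 0.503
|Γ|² = 0.253
P_refl = |Γ|²·P_inc = 4.35 mW, P_del = (1 − |Γ|²)·P_inc = 12.8 mW

P_reflected ≈ 4.35 mW; P_delivered ≈ 12.8 mW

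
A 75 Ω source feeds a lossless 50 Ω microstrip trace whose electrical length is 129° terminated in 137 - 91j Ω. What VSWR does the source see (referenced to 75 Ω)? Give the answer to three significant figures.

VSWR ≈ 4.2

tan(βl) = -1.23
Z_in = Z_0·(Z_L + jZ_0·tanβl)/(Z_0 + jZ_L·tanβl) = 26.6 + j50.3 Ω
Γ_s = (Z_in − Z_s)/(Z_in + Z_s) = (-48.4 + j50.3)/(102 + j50.3), |Γ_s| = 0.616
VSWR = (1 + |Γ_s|)/(1 − |Γ_s|)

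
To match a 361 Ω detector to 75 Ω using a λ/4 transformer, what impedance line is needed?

Z_qwt = √(Z_0·R_L) = √(75 × 361) = √27080

Z_qwt ≈ 165 Ω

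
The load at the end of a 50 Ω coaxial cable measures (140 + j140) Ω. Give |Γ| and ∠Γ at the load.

Γ = (Z_L − Z_0)/(Z_L + Z_0) = (90 + j140)/(190 + j140)
|Γ| = 166/236 = 0.705

Γ ≈ 0.705 ∠ 20.9°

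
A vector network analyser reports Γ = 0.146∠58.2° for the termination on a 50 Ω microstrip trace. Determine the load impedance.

Z_L = Z_0·(1 + Γ)/(1 − Γ) = 50·(1.08 + j0.124)/(0.923 − j0.124)

Z_L ≈ 56.4 + j14.3 Ω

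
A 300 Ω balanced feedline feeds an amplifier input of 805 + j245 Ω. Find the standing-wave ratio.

Γ = (Z_L − Z_0)/(Z_L + Z_0) = (505 + j245)/(1105 + j245)
|Γ| = 561/1130 = 0.496
VSWR = (1 + |Γ|)/(1 − |Γ|) = 1.5/0.504

VSWR ≈ 2.97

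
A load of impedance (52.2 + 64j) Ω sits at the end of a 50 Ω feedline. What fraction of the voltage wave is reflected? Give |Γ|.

Γ = (Z_L − Z_0)/(Z_L + Z_0) = (2.2 + j64)/(102.2 + j64)
|Γ| = 64/121

|Γ| ≈ 0.531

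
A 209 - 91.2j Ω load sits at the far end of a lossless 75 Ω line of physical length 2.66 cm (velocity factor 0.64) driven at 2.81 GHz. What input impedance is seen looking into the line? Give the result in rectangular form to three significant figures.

Z_in ≈ 65.5 + j90.3 Ω

λ = v/f = 0.64·c / 2.81 GHz = 0.0683 m
βl = 2π·l/λ = 2π × 0.389 = 140°
tan(βl) = tan(140°) = -0.835
Z_in = Z_0·(Z_L + jZ_0·tanβl)/(Z_0 + jZ_L·tanβl)
     = 75·(209 − j154)/(-1.12 − j174)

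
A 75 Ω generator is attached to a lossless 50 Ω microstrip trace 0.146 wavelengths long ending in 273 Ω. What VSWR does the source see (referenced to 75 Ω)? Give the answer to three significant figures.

βl = 2π × 0.146 = 52.6°
tan(βl) = 1.31
Z_in = Z_0·(Z_L + jZ_0·tanβl)/(Z_0 + jZ_L·tanβl) = 14.2 − j36.3 Ω
Γ_s = (Z_in − Z_s)/(Z_in + Z_s) = (-60.8 − j36.3)/(89.2 − j36.3), |Γ_s| = 0.735
VSWR = (1 + |Γ_s|)/(1 − |Γ_s|)

VSWR ≈ 6.53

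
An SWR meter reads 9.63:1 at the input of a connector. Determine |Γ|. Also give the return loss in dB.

|Γ| ≈ 0.812; return loss ≈ 1.81 dB

|Γ| = (S − 1)/(S + 1) = (9.63 − 1)/(9.63 + 1) = 8.63/10.6
RL = −20·log₁₀|Γ| = −20·log₁₀(0.812)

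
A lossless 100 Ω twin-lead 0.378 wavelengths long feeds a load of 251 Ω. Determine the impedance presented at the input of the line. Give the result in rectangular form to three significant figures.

βl = 2π × 0.378 = 136°
tan(βl) = tan(136°) = -0.963
Z_in = Z_0·(Z_L + jZ_0·tanβl)/(Z_0 + jZ_L·tanβl)
     = 100·(251 − j96.3)/(100 − j242)

Z_in ≈ 70.7 + j74.6 Ω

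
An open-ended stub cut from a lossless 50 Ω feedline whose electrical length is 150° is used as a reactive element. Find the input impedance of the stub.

Z_in ≈ +j86.6 Ω

tan(βl) = -0.577
For an open-ended stub, Z_in = −jZ_0·cot(βl) = −jZ_0/tan(βl)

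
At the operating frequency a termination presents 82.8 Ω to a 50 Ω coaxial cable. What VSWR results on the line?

Γ = (82.8 − 50)/(82.8 + 50) = 0.247
VSWR = (1 + 0.247)/(1 − 0.247)

VSWR ≈ 1.66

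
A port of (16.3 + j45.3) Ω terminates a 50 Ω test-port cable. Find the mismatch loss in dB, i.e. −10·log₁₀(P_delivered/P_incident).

mismatch loss ≈ 2.96 dB

Γ = (-33.7 + j45.3)/(66.3 + j45.3), |Γ| = 0.703
|Γ|² = 0.494, so P_del/P_inc = 1 − |Γ|² = 0.506
ML = −10·log₁₀(1 − |Γ|²)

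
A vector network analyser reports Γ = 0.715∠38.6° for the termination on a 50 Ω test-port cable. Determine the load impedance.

Z_L ≈ 62.1 + j113 Ω

Z_L = Z_0·(1 + Γ)/(1 − Γ) = 50·(1.56 + j0.446)/(0.441 − j0.446)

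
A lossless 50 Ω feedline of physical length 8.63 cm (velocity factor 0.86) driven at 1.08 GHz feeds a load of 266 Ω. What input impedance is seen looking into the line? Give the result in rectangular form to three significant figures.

Z_in ≈ 15.6 + j39.6 Ω

λ = v/f = 0.86·c / 1.08 GHz = 0.239 m
βl = 2π·l/λ = 2π × 0.361 = 130°
tan(βl) = tan(130°) = -1.19
Z_in = Z_0·(Z_L + jZ_0·tanβl)/(Z_0 + jZ_L·tanβl)
     = 50·(266 − j59.5)/(50 − j316)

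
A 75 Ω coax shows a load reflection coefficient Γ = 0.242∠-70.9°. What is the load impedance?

Z_L ≈ 78.4 − j38.1 Ω

Z_L = Z_0·(1 + Γ)/(1 − Γ) = 75·(1.08 − j0.229)/(0.921 + j0.229)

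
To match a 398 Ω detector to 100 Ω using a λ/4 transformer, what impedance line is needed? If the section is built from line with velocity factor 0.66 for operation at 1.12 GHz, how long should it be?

Z_qwt ≈ 199 Ω; length ≈ 4.42 cm

Z_qwt = √(Z_0·R_L) = √(100 × 398) = √39800
λ = 0.66·c/f = 0.177 m, so l = λ/4 = 0.0442 m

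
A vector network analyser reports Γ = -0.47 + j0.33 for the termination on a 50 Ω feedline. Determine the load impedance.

Z_L ≈ 14.8 + j14.5 Ω

Z_L = Z_0·(1 + Γ)/(1 − Γ) = 50·(0.53 + j0.33)/(1.47 − j0.33)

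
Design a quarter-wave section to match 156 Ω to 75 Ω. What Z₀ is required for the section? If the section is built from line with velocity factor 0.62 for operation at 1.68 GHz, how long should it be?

Z_qwt = √(Z_0·R_L) = √(75 × 156) = √11700
λ = 0.62·c/f = 0.111 m, so l = λ/4 = 0.0277 m

Z_qwt ≈ 108 Ω; length ≈ 2.77 cm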